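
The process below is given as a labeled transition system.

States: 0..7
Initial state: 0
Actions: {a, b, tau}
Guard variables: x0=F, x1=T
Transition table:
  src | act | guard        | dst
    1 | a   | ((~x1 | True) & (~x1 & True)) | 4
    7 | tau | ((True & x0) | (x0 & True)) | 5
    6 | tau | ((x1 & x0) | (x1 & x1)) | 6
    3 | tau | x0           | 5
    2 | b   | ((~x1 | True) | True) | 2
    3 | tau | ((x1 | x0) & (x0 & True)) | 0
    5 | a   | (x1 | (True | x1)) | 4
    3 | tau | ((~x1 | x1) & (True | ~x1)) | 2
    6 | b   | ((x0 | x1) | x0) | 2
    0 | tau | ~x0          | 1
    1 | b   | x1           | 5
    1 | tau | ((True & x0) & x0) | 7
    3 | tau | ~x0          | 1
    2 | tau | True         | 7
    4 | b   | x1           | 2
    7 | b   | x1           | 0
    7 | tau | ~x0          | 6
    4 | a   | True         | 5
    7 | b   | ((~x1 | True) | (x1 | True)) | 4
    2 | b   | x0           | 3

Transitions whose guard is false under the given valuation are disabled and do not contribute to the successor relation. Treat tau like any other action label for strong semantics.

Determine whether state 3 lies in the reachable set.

Answer: UNREACHABLE

Working:
14 transition(s) survive guard evaluation.
L0 = {0}
L1 = {1}  now seen {0,1}
L2 = {5}  now seen {0,1,5}
L3 = {4}  now seen {0,1,4,5}
L4 = {2}  now seen {0,1,2,4,5}
L5 = {7}  now seen {0,1,2,4,5,7}
L6 = {6}  now seen {0,1,2,4,5,6,7}
Reach set: {0,1,2,4,5,6,7}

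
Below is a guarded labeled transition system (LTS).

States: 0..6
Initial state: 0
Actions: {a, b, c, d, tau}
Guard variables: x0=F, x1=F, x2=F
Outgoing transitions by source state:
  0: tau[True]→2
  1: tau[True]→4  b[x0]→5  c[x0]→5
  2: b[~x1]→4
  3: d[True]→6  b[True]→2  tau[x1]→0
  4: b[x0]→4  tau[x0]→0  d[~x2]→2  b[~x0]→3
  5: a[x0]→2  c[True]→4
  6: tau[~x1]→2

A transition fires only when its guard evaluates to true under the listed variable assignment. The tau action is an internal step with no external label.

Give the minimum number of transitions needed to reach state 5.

BFS to 5:
  Layer 0: {0}
  Layer 1: {2}
  Layer 2: {4}
  Layer 3: {3}
  Layer 4: {6}
5 never appears.

Answer: UNREACHABLE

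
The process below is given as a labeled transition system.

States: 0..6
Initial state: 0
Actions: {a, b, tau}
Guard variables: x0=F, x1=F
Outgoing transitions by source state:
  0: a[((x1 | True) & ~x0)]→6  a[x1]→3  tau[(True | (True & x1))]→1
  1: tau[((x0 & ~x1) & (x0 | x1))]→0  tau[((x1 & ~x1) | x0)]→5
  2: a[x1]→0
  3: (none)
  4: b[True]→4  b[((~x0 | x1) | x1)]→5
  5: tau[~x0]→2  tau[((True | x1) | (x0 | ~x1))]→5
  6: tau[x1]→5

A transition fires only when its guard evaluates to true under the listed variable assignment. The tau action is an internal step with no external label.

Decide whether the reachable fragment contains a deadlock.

Answer: DEADLOCK at state 1

Working:
Reach set: {0,1,6}
  0: a→6  tau→1  [2 out]
  1: ∅  [deadlock]
  6: ∅  [deadlock]
Path to 1: tau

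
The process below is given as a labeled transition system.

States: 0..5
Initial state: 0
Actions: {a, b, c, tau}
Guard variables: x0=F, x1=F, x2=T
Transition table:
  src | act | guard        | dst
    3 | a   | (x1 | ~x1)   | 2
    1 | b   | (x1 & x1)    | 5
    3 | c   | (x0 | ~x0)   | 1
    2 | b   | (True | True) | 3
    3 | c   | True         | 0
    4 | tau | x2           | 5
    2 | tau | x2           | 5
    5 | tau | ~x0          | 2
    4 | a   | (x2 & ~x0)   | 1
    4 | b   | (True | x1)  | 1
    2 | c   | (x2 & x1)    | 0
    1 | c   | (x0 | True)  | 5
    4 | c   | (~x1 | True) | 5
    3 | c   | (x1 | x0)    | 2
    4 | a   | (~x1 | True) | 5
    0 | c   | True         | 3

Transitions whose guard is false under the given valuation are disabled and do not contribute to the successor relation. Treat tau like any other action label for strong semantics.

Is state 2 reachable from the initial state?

13 transition(s) survive guard evaluation.
Layer 0: {0}
Layer 1: {3}  cumulative {0,3}
Layer 2: {1,2}  cumulative {0,1,2,3}
Layer 3: {5}  cumulative {0,1,2,3,5}
Reach set: {0,1,2,3,5}
witness 2: c·a

Answer: REACHABLE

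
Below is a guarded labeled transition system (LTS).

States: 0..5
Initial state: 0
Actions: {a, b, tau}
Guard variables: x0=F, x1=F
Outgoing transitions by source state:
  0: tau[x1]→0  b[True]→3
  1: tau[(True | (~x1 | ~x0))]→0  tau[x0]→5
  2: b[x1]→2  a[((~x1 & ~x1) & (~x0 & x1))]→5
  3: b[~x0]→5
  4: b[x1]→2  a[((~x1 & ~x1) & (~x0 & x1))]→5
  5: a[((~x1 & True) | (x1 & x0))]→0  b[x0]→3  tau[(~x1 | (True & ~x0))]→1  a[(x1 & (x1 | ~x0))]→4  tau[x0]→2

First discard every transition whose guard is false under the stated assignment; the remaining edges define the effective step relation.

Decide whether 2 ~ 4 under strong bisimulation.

Compute ~ classes (split until stable):
  P[0] = {{0,1,2,3,4,5}}
  P[1] = {{0,3},{1},{2,4},{5}}
  P[2] = {{0},{1},{2,4},{3},{5}}
stable after 3 split(s): 5 block(s)
2∈{2,4}, 4∈{2,4}

Answer: BISIMILAR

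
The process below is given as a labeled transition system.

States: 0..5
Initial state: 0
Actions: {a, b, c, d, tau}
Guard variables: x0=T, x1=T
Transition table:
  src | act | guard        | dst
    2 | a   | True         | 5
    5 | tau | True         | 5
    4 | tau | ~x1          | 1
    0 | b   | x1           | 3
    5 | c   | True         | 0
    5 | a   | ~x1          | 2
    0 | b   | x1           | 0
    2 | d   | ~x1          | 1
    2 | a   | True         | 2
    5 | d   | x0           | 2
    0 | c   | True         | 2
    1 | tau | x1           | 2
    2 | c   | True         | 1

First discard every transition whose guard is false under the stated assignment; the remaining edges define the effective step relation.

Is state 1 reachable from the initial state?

Answer: REACHABLE

Trace:
10 transition(s) survive guard evaluation.
depth 0: {0}
depth 1: {2,3}  cumulative {0,2,3}
depth 2: {1,5}  cumulative {0,1,2,3,5}
Reach set: {0,1,2,3,5}
Path to 1: c·c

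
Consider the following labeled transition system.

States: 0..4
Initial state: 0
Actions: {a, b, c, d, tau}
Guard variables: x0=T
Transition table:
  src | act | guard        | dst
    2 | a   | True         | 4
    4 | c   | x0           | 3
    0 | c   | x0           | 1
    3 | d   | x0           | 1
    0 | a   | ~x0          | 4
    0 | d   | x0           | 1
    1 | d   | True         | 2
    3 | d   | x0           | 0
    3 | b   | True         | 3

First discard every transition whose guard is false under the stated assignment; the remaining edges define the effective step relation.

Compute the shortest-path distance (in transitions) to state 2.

Layered search for 2:
  L0 = {0}
  L1 = {1}
  L2 = {2}
first hit 2 at d=2 via c·d

Answer: 2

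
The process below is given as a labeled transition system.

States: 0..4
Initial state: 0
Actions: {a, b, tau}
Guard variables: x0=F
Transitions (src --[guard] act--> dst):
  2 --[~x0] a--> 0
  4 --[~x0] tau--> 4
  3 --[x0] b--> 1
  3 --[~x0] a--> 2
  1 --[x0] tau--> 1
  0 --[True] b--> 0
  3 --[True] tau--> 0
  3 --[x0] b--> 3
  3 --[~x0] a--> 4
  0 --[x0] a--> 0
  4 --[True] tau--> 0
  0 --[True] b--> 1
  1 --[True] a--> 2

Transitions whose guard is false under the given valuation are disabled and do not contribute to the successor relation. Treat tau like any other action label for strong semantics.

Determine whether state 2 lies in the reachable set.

Guard filter leaves 9 enabled edge(s).
Layer 0: {0}
Layer 1: {1}  total {0,1}
Layer 2: {2}  total {0,1,2}
Reach set: {0,1,2}
trace reaching 2: b·a

Answer: REACHABLE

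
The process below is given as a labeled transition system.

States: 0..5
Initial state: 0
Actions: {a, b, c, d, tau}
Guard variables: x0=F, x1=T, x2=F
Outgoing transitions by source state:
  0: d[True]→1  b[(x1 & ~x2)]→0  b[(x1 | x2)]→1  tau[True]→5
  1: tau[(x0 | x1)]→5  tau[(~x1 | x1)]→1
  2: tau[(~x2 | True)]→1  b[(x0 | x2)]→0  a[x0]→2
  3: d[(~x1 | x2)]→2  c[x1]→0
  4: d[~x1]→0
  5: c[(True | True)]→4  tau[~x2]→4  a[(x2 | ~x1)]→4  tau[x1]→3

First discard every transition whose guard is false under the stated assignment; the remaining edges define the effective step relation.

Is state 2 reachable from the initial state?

Guard filter leaves 11 enabled edge(s).
L0 = {0}
L1 = {1,5}  cumulative {0,1,5}
L2 = {3,4}  cumulative {0,1,3,4,5}
Reachable = {0,1,3,4,5}

Answer: UNREACHABLE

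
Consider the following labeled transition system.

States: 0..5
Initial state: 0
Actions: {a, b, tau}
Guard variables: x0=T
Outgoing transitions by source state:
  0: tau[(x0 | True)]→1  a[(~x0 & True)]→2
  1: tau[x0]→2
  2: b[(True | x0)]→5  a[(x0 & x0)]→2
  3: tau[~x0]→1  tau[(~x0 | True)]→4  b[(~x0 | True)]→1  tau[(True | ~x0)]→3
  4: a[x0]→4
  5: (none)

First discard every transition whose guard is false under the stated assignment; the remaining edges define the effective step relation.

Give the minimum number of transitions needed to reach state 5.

Answer: 3

Trace:
Layered search for 5:
  Layer 0: {0}
  Layer 1: {1}
  Layer 2: {2}
  Layer 3: {5}
depth(5)=3, e.g. tau·tau·b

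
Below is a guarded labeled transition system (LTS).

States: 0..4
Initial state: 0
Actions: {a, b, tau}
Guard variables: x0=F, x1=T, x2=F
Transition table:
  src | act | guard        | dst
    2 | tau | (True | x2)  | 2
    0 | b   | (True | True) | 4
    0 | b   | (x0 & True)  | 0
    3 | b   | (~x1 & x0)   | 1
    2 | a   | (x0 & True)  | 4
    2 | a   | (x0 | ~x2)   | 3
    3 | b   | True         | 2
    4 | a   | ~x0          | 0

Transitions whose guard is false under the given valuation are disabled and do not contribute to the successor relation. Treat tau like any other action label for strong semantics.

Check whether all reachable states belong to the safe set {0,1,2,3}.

Safe = {0,1,2,3}
Reach set: {0,4}
  0: ✓
  4: outside
witness against invariant: b → 4

Answer: INVARIANT VIOLATED at state 4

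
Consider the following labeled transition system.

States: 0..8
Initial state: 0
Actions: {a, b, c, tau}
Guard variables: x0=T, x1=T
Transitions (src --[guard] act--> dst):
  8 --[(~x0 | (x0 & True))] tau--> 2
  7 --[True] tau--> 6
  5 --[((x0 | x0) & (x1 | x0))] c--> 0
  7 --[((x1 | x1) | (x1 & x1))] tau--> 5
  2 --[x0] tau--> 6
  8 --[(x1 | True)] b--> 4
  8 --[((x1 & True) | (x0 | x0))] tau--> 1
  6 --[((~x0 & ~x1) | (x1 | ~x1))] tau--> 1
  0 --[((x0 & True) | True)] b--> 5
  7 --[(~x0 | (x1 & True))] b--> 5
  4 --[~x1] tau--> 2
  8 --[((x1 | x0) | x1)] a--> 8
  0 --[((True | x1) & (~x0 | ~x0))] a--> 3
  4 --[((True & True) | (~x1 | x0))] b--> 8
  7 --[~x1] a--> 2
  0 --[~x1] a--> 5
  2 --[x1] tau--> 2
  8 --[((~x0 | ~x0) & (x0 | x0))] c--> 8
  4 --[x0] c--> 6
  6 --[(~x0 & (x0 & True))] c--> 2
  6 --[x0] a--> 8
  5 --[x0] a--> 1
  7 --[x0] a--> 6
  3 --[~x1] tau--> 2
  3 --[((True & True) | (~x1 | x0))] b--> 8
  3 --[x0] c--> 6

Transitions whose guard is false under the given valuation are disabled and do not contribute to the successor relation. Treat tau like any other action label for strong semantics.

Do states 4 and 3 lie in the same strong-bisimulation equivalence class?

Compute ~ classes (split until stable):
  π0 = {{0,1,2,3,4,5,6,7,8}}
  π1 = {{0},{1},{2},{3,4},{5},{6},{7,8}}
  π2 = {{0},{1},{2},{3,4},{5},{6},{7},{8}}
Fixed point at round 3; 8 class(es).
[4]={3,4}  [3]={3,4}

Answer: BISIMILAR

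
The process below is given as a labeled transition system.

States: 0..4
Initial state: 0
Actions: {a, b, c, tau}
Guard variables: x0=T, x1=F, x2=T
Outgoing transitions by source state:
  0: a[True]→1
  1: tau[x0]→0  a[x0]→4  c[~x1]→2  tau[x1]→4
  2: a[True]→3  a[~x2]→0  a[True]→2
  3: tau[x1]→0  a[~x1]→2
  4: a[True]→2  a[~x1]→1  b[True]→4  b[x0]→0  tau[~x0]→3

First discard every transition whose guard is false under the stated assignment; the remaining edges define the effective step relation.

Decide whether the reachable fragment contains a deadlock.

Answer: DEADLOCK-FREE

Analysis:
Reachable = {0,1,2,3,4}
  0: a→1  [1 out]
  1: a→4  c→2  tau→0  [3 out]
  2: a→2  a→3  [2 out]
  3: a→2  [1 out]
  4: a→1  a→2  b→0  b→4  [4 out]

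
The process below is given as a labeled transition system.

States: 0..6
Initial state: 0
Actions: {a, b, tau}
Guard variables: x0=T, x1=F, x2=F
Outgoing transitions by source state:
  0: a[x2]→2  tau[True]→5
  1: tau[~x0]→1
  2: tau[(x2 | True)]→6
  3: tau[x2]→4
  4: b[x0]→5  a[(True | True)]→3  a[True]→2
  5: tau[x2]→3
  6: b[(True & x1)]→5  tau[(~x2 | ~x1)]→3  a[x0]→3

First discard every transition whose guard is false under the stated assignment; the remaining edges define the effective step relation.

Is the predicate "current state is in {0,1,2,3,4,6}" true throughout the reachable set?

Inv-set: {0,1,2,3,4,6}
Reachable = {0,5}
  0: ✓
  5: outside
witness against invariant: tau → 5

Answer: INVARIANT VIOLATED at state 5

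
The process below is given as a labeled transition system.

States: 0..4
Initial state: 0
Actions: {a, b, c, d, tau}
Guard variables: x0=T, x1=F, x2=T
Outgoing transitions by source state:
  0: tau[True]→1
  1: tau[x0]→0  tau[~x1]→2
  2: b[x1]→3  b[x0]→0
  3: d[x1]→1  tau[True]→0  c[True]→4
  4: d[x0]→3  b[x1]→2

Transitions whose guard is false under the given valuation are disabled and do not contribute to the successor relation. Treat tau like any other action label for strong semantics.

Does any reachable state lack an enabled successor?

Answer: DEADLOCK-FREE

Working:
Reach set: {0,1,2}
  0: tau→1  [1 out]
  1: tau→0  tau→2  [2 out]
  2: b→0  [1 out]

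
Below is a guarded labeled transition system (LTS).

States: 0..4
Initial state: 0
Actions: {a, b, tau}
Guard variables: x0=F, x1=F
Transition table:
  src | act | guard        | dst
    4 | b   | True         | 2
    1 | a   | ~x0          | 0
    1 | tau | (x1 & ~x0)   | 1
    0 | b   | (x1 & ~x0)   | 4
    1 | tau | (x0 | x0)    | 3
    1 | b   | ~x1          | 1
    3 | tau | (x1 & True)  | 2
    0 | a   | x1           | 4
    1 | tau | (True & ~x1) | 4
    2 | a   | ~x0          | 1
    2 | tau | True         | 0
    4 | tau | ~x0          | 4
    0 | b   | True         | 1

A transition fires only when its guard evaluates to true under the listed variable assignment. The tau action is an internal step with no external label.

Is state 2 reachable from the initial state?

8 transition(s) survive guard evaluation.
depth 0: {0}
depth 1: {1}  now seen {0,1}
depth 2: {4}  now seen {0,1,4}
depth 3: {2}  now seen {0,1,2,4}
Reachable = {0,1,2,4}
witness 2: b·tau·b

Answer: REACHABLE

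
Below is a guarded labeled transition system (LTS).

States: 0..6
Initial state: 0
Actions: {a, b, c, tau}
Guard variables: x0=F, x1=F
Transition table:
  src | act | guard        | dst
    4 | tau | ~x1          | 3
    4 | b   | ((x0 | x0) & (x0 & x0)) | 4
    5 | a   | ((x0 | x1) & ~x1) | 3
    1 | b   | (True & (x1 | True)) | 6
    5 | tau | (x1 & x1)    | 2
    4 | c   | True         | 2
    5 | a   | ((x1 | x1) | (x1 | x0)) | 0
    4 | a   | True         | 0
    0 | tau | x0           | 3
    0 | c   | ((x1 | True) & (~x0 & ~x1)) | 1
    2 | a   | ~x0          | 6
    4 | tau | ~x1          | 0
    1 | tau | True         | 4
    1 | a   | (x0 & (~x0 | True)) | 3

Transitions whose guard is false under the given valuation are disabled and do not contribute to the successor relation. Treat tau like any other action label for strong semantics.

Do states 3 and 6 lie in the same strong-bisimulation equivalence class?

Answer: BISIMILAR

Trace:
Compute ~ classes (split until stable):
  P[0] = {{0,1,2,3,4,5,6}}
  P[1] = {{0},{1},{2},{3,5,6},{4}}
5 equivalence class(es) (converged in 2)
class of 3: {3,5,6}; class of 6: {3,5,6}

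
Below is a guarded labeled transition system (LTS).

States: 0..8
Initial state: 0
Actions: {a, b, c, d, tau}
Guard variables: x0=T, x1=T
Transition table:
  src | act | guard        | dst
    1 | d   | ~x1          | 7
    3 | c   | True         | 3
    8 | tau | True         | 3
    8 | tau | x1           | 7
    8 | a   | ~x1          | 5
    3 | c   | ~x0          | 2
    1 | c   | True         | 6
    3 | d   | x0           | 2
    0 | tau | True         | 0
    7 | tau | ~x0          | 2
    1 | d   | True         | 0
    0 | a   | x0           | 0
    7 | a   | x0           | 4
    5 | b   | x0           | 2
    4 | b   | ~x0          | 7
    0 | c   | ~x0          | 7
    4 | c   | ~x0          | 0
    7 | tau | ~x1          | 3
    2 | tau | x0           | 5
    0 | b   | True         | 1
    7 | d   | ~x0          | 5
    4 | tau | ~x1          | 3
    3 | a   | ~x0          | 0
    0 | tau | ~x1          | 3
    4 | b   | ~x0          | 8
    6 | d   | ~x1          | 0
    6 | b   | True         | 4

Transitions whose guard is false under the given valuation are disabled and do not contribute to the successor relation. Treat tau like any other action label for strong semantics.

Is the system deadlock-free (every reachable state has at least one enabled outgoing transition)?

Reachable = {0,1,4,6}
  0: a→0  b→1  tau→0  [deg 3]
  1: c→6  d→0  [deg 2]
  4: ∅  [STUCK]
  6: b→4  [deg 1]
Path to 4: b·c·b

Answer: DEADLOCK at state 4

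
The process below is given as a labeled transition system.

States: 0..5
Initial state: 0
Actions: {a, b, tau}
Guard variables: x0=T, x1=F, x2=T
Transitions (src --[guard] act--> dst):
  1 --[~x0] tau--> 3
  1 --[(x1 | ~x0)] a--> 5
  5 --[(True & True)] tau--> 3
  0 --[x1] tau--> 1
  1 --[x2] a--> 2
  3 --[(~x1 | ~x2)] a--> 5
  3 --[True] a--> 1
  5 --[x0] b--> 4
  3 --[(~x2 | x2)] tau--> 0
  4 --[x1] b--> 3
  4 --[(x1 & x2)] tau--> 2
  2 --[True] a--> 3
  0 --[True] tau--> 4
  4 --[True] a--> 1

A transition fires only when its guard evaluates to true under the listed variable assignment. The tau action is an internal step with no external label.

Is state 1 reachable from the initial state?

Answer: REACHABLE

Analysis:
9 transition(s) survive guard evaluation.
depth 0: {0}
depth 1: {4}  now seen {0,4}
depth 2: {1}  now seen {0,1,4}
depth 3: {2}  now seen {0,1,2,4}
depth 4: {3}  now seen {0,1,2,3,4}
depth 5: {5}  now seen {0,1,2,3,4,5}
R = {0,1,2,3,4,5}
Path to 1: tau·a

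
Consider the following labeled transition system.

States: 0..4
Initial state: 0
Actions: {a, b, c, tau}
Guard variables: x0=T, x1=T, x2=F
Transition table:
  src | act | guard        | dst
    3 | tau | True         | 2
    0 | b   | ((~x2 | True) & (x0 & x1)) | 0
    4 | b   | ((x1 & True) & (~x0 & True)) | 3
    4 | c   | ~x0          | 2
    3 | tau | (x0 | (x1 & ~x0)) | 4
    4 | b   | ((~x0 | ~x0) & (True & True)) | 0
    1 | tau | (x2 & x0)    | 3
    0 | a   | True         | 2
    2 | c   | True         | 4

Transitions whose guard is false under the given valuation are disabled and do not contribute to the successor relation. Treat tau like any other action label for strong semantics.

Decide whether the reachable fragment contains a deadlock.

Answer: DEADLOCK at state 4

Analysis:
Reach set: {0,2,4}
  0: a→2  b→0  [deg 2]
  2: c→4  [deg 1]
  4: ∅  [STUCK]
trace reaching 4: a·c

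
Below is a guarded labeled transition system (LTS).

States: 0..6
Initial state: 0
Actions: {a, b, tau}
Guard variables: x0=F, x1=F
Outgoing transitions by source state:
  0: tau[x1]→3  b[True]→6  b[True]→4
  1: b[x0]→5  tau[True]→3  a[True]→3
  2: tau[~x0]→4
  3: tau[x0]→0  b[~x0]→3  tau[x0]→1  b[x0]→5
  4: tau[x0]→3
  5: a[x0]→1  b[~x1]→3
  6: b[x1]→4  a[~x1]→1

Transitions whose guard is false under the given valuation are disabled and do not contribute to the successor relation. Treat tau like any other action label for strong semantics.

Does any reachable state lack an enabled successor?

Reachable = {0,1,3,4,6}
  0: b→4  b→6  [2 exit(s)]
  1: a→3  tau→3  [2 exit(s)]
  3: b→3  [1 exit(s)]
  4: ∅  [deadlock]
  6: a→1  [1 exit(s)]
witness 4: b

Answer: DEADLOCK at state 4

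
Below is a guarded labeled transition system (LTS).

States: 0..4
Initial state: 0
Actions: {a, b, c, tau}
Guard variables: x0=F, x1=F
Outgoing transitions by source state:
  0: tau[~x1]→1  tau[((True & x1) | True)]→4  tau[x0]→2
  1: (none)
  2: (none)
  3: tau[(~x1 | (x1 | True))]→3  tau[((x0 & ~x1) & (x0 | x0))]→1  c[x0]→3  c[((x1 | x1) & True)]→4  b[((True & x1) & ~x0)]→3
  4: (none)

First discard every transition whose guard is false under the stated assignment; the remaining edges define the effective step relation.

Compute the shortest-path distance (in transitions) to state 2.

Answer: UNREACHABLE

Working:
Breadth-first toward 2:
  Layer 0: {0}
  Layer 1: {1,4}
2 never appears.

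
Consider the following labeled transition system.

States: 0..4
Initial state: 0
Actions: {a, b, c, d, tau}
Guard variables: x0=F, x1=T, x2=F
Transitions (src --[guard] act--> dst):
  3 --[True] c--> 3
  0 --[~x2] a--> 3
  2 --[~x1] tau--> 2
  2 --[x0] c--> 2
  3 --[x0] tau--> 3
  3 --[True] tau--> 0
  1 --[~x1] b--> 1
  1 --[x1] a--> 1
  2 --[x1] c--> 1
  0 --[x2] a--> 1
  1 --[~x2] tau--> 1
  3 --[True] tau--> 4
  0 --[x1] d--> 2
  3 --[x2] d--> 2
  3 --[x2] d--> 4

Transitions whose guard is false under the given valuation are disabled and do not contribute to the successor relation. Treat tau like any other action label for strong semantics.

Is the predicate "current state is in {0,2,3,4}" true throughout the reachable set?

Safe = {0,2,3,4}
R = {0,1,2,3,4}
  0: safe
  1: ✗ unsafe
  2: safe
  3: safe
  4: safe
witness against invariant: d·c → 1

Answer: INVARIANT VIOLATED at state 1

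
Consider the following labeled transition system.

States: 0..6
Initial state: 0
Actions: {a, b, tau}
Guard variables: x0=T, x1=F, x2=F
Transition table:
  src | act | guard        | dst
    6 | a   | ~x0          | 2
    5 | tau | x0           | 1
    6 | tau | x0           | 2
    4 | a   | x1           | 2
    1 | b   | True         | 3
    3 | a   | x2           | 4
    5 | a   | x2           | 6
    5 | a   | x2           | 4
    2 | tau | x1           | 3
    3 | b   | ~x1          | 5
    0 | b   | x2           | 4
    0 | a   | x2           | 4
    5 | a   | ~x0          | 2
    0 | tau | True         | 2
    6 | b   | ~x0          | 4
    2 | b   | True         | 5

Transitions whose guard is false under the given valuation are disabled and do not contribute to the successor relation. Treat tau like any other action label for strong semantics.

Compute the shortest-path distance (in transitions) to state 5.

Answer: 2

Trace:
Layered search for 5:
  depth 0: {0}
  depth 1: {2}
  depth 2: {5}
first hit 5 at d=2 via tau·b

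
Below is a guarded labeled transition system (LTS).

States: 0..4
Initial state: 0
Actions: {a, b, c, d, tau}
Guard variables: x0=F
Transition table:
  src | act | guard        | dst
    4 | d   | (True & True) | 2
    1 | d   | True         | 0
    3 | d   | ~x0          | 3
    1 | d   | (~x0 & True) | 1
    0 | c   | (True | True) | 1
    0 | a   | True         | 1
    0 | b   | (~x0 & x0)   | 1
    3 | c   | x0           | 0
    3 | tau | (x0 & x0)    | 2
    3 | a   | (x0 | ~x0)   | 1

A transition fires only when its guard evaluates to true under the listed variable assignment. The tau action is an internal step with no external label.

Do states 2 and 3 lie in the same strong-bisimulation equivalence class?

Compute ~ classes (split until stable):
  round 0: {{0,1,2,3,4}}
  round 1: {{0},{1,4},{2},{3}}
  round 2: {{0},{1},{2},{3},{4}}
5 equivalence class(es) (converged in 3)
class of 2: {2}; class of 3: {3}

Answer: NOT BISIMILAR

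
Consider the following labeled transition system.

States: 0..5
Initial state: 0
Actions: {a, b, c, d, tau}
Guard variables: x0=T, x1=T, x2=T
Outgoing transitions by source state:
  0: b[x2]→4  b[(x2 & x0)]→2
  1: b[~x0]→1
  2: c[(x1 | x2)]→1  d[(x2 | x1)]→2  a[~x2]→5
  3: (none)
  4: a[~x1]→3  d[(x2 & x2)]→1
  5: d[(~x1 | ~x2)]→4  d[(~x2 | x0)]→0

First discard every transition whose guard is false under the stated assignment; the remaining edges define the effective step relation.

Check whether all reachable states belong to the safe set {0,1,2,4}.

Answer: INVARIANT HOLDS

Working:
Allowed set {0,1,2,4}
Reachable = {0,1,2,4}
  0: safe
  1: safe
  2: safe
  4: safe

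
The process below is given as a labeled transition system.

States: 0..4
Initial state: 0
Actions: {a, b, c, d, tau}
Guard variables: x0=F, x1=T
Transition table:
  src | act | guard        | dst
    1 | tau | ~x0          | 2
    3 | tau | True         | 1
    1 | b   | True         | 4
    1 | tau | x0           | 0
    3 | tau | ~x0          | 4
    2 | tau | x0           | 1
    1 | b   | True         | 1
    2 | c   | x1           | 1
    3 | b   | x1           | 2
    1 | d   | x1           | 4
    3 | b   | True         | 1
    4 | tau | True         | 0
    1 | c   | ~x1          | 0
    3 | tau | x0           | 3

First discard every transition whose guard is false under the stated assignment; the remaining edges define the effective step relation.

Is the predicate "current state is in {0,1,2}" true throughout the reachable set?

Inv-set: {0,1,2}
Reachable = {0}
  0: ✓

Answer: INVARIANT HOLDS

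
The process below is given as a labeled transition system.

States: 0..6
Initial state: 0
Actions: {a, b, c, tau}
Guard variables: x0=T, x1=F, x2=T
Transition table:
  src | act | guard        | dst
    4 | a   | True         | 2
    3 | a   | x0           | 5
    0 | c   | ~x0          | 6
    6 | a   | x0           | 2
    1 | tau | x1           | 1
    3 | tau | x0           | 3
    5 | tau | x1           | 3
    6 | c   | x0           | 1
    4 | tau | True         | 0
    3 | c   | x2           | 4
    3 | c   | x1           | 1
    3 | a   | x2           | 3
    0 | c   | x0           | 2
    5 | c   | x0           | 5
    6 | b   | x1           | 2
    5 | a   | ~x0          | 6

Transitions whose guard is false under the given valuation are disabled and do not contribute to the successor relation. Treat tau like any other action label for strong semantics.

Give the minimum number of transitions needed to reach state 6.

Answer: UNREACHABLE

Trace:
Layered search for 6:
  L0 = {0}
  L1 = {2}
6 never appears.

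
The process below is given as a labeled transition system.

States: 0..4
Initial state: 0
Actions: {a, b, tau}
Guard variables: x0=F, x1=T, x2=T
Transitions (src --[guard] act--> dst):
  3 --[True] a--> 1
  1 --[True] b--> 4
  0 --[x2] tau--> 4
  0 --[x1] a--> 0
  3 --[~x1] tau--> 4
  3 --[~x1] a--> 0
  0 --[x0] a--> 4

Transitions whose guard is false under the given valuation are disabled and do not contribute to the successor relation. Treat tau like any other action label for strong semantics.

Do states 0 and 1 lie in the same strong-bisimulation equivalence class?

Answer: NOT BISIMILAR

Analysis:
Bisimulation quotient by refinement:
  round 0: {{0,1,2,3,4}}
  round 1: {{0},{1},{2,4},{3}}
4 equivalence class(es) (converged in 2)
class of 0: {0}; class of 1: {1}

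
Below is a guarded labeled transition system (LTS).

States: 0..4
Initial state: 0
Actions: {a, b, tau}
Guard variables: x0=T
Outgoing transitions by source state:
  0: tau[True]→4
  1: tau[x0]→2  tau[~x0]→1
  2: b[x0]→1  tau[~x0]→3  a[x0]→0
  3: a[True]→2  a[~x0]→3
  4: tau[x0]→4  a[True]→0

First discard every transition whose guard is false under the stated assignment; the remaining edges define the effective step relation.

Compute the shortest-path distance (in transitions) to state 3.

Breadth-first toward 3:
  Layer 0: {0}
  Layer 1: {4}
3 never appears.

Answer: UNREACHABLE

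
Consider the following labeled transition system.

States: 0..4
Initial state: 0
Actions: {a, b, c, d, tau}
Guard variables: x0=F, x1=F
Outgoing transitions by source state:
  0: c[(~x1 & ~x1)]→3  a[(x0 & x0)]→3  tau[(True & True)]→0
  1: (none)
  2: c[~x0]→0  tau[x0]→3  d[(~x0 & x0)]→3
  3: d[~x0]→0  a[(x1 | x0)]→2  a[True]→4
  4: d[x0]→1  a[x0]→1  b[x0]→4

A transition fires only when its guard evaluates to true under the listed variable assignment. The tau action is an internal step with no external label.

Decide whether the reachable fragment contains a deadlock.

Reachable = {0,3,4}
  0: c→3  tau→0  [2 out]
  3: a→4  d→0  [2 out]
  4: ∅  [deadlock]
Path to 4: c·a

Answer: DEADLOCK at state 4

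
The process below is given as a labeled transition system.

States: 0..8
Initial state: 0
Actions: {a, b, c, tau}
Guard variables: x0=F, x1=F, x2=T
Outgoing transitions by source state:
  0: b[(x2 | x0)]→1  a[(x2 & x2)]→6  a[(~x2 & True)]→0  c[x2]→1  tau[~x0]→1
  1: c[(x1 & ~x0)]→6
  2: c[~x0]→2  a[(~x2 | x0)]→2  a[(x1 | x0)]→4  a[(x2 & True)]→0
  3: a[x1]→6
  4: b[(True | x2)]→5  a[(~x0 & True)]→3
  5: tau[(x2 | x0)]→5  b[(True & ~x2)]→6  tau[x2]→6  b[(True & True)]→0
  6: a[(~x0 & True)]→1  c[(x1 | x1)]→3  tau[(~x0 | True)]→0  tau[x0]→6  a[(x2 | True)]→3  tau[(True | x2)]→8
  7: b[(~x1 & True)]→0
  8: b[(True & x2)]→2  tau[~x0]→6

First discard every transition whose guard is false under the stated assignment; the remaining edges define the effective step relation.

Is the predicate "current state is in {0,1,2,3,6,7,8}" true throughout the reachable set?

Answer: INVARIANT HOLDS

Trace:
Allowed set {0,1,2,3,6,7,8}
R = {0,1,2,3,6,8}
  0: ✓
  1: ✓
  2: ✓
  3: ✓
  6: ✓
  8: ✓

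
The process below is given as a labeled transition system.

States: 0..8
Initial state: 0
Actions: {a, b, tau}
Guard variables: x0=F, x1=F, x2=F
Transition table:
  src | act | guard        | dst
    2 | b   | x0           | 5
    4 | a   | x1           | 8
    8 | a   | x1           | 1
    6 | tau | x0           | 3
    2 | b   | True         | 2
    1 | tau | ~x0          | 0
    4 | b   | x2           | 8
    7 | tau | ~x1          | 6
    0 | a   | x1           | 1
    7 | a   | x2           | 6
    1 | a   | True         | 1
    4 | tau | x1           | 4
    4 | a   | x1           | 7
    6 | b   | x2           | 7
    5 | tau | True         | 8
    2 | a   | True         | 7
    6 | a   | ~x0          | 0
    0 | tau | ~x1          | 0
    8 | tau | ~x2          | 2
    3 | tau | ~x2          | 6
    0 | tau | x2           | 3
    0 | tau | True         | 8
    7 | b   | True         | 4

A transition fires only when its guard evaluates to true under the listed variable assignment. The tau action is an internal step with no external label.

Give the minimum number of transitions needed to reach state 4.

Answer: 4

Working:
BFS to 4:
  depth 0: {0}
  depth 1: {8}
  depth 2: {2}
  depth 3: {7}
  depth 4: {4,6}
4 enters at depth 4; path tau·tau·a·b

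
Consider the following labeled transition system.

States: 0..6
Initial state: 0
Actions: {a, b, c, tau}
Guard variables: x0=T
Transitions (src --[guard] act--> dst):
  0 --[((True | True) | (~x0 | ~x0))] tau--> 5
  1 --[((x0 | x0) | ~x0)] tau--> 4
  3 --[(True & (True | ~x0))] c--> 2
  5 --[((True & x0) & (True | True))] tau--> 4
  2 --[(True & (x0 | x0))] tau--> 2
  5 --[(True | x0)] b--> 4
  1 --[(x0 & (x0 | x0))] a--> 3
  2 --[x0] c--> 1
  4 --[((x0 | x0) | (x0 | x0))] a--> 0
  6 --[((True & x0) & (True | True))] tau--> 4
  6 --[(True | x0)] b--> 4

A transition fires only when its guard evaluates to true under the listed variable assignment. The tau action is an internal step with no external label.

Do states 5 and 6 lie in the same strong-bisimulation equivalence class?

Answer: BISIMILAR

Trace:
Bisimulation quotient by refinement:
  π0 = {{0,1,2,3,4,5,6}}
  π1 = {{0},{1},{2},{3},{4},{5,6}}
Fixed point at round 2; 6 class(es).
class of 5: {5,6}; class of 6: {5,6}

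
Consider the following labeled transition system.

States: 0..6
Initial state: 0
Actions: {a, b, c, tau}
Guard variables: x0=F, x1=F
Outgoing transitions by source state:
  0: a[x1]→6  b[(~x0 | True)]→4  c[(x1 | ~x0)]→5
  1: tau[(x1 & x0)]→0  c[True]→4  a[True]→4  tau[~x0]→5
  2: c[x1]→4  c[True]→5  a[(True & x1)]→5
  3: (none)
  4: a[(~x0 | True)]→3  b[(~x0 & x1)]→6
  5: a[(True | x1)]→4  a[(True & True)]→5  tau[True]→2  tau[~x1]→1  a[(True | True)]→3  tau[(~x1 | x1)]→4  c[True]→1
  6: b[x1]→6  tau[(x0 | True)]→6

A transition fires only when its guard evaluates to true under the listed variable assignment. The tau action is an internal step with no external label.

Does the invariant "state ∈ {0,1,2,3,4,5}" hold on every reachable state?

Allowed set {0,1,2,3,4,5}
R = {0,1,2,3,4,5}
  0: ✓
  1: ✓
  2: ✓
  3: ✓
  4: ✓
  5: ✓

Answer: INVARIANT HOLDS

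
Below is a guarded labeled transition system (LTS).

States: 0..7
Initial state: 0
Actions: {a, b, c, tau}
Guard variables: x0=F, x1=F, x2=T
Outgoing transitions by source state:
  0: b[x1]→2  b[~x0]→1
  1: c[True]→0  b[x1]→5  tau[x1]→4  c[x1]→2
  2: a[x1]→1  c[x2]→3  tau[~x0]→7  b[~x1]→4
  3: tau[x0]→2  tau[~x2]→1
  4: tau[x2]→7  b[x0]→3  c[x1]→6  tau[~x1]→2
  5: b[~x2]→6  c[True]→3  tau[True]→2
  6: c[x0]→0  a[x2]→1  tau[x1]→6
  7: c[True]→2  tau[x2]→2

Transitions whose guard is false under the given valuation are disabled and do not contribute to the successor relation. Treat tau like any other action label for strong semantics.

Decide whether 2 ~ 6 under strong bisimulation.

Refine partition for ~:
  π0 = {{0,1,2,3,4,5,6,7}}
  π1 = {{0},{1},{2},{3},{4},{5,7},{6}}
  π2 = {{0},{1},{2},{3},{4},{5},{6},{7}}
stable after 3 split(s): 8 block(s)
2∈{2}, 6∈{6}

Answer: NOT BISIMILAR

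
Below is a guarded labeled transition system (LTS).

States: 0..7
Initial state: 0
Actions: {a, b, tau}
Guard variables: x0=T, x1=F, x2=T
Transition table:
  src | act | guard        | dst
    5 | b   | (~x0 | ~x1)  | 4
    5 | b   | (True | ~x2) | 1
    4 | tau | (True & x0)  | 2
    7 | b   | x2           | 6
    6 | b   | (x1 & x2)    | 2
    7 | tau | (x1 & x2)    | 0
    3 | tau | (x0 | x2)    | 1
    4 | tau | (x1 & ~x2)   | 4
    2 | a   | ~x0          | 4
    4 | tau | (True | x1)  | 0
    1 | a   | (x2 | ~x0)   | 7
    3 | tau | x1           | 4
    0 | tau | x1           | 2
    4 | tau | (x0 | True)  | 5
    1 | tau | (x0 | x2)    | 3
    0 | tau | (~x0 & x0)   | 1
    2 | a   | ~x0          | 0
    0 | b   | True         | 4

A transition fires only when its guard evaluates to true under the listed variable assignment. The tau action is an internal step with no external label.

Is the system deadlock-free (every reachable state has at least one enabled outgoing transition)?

Answer: DEADLOCK at state 2

Trace:
Reachable = {0,1,2,3,4,5,6,7}
  0: b→4  [deg 1]
  1: a→7  tau→3  [deg 2]
  2: ∅  [deadlock]
  3: tau→1  [deg 1]
  4: tau→0  tau→2  tau→5  [deg 3]
  5: b→1  b→4  [deg 2]
  6: ∅  [deadlock]
  7: b→6  [deg 1]
trace reaching 2: b·tau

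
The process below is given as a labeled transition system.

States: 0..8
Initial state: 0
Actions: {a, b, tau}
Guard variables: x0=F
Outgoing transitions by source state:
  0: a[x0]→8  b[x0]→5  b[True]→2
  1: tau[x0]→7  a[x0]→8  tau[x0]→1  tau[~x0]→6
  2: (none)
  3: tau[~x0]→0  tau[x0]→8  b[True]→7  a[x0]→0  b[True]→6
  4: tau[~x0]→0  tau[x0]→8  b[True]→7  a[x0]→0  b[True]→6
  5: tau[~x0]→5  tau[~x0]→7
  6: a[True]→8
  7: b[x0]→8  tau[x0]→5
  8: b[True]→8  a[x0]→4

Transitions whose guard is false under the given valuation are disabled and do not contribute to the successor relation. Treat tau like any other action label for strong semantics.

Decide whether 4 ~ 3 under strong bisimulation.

Answer: BISIMILAR

Trace:
Refine partition for ~:
  π0 = {{0,1,2,3,4,5,6,7,8}}
  π1 = {{0,8},{1,5},{2,7},{3,4},{6}}
  π2 = {{0},{1},{2,7},{3,4},{5},{6},{8}}
stable after 3 split(s): 7 block(s)
4∈{3,4}, 3∈{3,4}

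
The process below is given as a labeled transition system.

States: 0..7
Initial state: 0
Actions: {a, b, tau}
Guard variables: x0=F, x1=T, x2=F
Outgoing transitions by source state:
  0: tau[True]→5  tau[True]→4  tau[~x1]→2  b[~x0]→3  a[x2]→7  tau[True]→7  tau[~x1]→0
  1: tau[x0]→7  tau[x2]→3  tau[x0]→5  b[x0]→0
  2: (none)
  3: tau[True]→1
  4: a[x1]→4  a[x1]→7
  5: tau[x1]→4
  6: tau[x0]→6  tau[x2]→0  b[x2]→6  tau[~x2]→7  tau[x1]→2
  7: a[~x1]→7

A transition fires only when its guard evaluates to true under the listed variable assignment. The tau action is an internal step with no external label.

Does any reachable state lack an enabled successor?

Answer: DEADLOCK at state 1

Analysis:
Reachable = {0,1,3,4,5,7}
  0: b→3  tau→4  tau→5  tau→7  [deg 4]
  1: ∅  [deadlock]
  3: tau→1  [deg 1]
  4: a→4  a→7  [deg 2]
  5: tau→4  [deg 1]
  7: ∅  [deadlock]
witness 1: b·tau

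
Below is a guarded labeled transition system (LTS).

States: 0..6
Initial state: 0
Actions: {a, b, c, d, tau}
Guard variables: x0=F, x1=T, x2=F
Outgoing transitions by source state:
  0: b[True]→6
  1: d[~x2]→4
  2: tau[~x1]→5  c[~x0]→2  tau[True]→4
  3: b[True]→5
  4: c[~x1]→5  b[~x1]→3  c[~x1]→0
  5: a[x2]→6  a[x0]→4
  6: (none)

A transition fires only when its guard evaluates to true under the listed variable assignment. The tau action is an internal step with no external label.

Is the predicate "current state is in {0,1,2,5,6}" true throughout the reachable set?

Safe = {0,1,2,5,6}
R = {0,6}
  0: ✓
  6: ✓

Answer: INVARIANT HOLDS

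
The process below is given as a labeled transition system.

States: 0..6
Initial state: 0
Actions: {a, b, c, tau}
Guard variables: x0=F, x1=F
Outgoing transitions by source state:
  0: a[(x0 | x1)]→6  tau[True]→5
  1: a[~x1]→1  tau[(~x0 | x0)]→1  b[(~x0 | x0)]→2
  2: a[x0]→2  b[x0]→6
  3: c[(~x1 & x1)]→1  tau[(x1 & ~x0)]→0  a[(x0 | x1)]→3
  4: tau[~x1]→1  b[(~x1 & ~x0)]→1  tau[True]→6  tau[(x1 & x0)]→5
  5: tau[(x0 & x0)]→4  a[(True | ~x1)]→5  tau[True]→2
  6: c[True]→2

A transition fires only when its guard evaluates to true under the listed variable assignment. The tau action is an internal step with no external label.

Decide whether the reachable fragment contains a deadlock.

Reach set: {0,2,5}
  0: tau→5  [1 out]
  2: ∅  [STUCK]
  5: a→5  tau→2  [2 out]
trace reaching 2: tau·tau

Answer: DEADLOCK at state 2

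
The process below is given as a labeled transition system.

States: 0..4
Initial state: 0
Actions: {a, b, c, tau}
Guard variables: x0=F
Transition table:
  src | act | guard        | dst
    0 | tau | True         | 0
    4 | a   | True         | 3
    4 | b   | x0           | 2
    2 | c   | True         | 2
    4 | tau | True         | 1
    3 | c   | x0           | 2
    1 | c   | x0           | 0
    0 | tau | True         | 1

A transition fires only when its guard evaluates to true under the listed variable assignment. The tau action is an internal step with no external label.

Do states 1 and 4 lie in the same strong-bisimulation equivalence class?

Answer: NOT BISIMILAR

Working:
Refine partition for ~:
  π0 = {{0,1,2,3,4}}
  π1 = {{0},{1,3},{2},{4}}
stable after 2 split(s): 4 block(s)
1∈{1,3}, 4∈{4}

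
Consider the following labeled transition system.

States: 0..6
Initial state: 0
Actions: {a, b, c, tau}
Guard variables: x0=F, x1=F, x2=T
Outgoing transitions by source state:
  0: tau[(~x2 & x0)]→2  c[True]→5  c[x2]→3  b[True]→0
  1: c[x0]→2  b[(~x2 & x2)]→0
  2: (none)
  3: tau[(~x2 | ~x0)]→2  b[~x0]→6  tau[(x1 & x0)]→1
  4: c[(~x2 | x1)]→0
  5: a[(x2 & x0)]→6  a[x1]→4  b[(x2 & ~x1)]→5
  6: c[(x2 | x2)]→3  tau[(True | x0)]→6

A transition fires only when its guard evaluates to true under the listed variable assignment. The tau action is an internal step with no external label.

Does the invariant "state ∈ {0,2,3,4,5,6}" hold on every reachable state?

Safe = {0,2,3,4,5,6}
Reach set: {0,2,3,5,6}
  0: ✓
  2: ✓
  3: ✓
  5: ✓
  6: ✓

Answer: INVARIANT HOLDS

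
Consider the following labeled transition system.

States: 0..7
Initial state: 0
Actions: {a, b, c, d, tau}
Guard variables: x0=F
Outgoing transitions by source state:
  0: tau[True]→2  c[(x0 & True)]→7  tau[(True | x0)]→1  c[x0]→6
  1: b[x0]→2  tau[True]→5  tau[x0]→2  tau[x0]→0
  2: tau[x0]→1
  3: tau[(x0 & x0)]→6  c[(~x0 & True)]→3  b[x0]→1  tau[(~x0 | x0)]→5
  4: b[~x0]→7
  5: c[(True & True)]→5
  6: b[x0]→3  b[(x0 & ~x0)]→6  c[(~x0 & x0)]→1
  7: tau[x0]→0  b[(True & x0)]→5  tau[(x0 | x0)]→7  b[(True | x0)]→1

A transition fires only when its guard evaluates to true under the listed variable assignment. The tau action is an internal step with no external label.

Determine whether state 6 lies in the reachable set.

Answer: UNREACHABLE

Working:
After dropping false guards: 8 live edges.
depth 0: {0}
depth 1: {1,2}  total {0,1,2}
depth 2: {5}  total {0,1,2,5}
R = {0,1,2,5}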